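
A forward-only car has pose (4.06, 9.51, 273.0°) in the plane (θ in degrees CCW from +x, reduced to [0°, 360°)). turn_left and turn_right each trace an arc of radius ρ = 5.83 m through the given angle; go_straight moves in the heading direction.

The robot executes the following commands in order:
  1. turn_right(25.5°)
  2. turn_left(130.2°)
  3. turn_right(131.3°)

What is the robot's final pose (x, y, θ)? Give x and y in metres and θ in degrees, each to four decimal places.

(17.8978, -8.6993, 246.4000°)

set_pose: (x, y, θ) = (4.0600, 9.5100, 273.0000°), ρ = 5.83
turn_right(25.5°): centre at ρ to the right, rotate −25.5° → (3.6242, 6.9738, 247.5000°)
turn_left(130.2°): centre at ρ to the left, rotate +130.2° → (10.7829, -0.8112, 377.7000° ≡ 17.7000°)
turn_right(131.3°): centre at ρ to the right, rotate −131.3° → (17.8978, -8.6993, -113.6000° ≡ 246.4000°)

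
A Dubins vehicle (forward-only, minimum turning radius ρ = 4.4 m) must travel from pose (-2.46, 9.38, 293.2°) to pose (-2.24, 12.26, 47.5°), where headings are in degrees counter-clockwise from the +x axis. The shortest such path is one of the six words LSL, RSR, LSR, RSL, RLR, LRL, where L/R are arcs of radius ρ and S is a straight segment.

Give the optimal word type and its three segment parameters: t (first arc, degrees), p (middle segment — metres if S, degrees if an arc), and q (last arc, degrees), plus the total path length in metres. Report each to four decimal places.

Let ψ = atan2(Δy, Δx) = atan2(2.88, 0.22) = 85.6317° be the start→goal bearing.
Normalize: d = |goal − start| / ρ = 2.888391/4.4 = 0.656452, α = (θ_start − ψ) mod 360° = 207.5683° = 3.622750 rad, β = (θ_goal − ψ) mod 360° = 321.8683° = 5.617661 rad.
Common terms: sin α = -0.462805, cos α = -0.886460, sin β = -0.617471, cos β = 0.786593, cos(α−β) = -0.411514, d² = 0.430930. Work in radians in the unit-radius frame; every candidate has L = ρ·(t + p + q).
LSL: p² = 2 + d² − 2cos(α−β) + 2d(sin α − sin β) = 3.457020; p = √p² = 1.859306; φ = atan2(cos β − cos α, d + sin α − sin β) = 1.119372 rad; t = (φ − α) mod 2π = 3.779807 rad, q = (β − φ) mod 2π = 4.498290 rad → L = 4.4·(3.779807 + 1.859306 + 4.498290) = 4.4·10.137403 = 44.604574 m
RSR: p² = 2 + d² − 2cos(α−β) + 2d(sin β − sin α) = 3.050897; p = √p² = 1.746682; φ = atan2(cos α − cos β, d − sin α + sin β) = -1.279411 rad; t = (α − φ) mod 2π = 4.902161 rad, q = (φ − β) mod 2π = 5.669299 rad → L = 4.4·(4.902161 + 1.746682 + 5.669299) = 4.4·12.318141 = 54.199820 m
LSR: p² = d² − 2 + 2cos(α−β) + 2d(sin α + sin β) = -3.810400 < 0 → infeasible
RSL: p² = d² − 2 + 2cos(α−β) − 2d(sin α + sin β) = -0.973798 < 0 → infeasible
RLR: c = (6 − d² + 2cos(α−β) + 2d(sin α − sin β))/8 = 0.618638; p = 2π − arccos c = 5.379397 rad; φ = atan2(cos α − cos β, d − sin α + sin β) = -1.279411 rad; t = (α − φ + p/2) mod 2π = 1.308674 rad, q = (α − β − t + p) mod 2π = 2.075812 rad → L = 4.4·(1.308674 + 5.379397 + 2.075812) = 4.4·8.763882 = 38.561083 m
LRL: c = (6 − d² + 2cos(α−β) − 2d(sin α − sin β))/8 = 0.567872; p = 2π − arccos c = 5.316308 rad; φ = atan2(cos β − cos α, d + sin α − sin β) = 1.119372 rad; t = (φ − α + p/2) mod 2π = 0.154776 rad, q = (β − α − t + p) mod 2π = 0.873258 rad → L = 4.4·(0.154776 + 5.316308 + 0.873258) = 4.4·6.344342 = 27.915103 m
Shortest: LRL with L = 27.915103 m ≈ 27.9151 m
Convert LRL to answer units (arcs ×180/π): t = 0.154776·180/π = 8.8680°, p = 5.316308·180/π = 304.6020°, q = 0.873258·180/π = 50.0340°, L = 27.9151 m.

LRL: t = 8.8680°, p = 304.6020°, q = 50.0340°, L = 27.9151 m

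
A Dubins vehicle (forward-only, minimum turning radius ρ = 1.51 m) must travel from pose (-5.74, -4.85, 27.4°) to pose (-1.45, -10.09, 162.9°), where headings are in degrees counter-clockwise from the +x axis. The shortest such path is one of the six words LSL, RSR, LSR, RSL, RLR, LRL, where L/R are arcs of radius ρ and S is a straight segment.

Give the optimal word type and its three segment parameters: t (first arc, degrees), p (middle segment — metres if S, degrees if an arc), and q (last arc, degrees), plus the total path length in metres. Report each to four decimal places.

RSR: t = 58.7035°, p = 4.7273 m, q = 165.7965°, L = 10.6438 m

Let ψ = atan2(Δy, Δx) = atan2(-5.24, 4.29) = -50.6927° be the start→goal bearing.
Normalize: d = |goal − start| / ρ = 6.772127/1.51 = 4.484852, α = (θ_start − ψ) mod 360° = 78.0927° = 1.362975 rad, β = (θ_goal − ψ) mod 360° = 213.5927° = 3.727896 rad.
Common terms: sin α = 0.978483, cos α = 0.206328, sin β = -0.553286, cos β = -0.832991, cos(α−β) = -0.713250, d² = 20.113899. Work in radians in the unit-radius frame; every candidate has L = ρ·(t + p + q).
LSL: p² = 2 + d² − 2cos(α−β) + 2d(sin α − sin β) = 37.279912; p = √p² = 6.105728; φ = atan2(cos β − cos α, d + sin α − sin β) = -0.171053 rad; t = (φ − α) mod 2π = 4.749157 rad, q = (β − φ) mod 2π = 3.898950 rad → L = 1.51·(4.749157 + 6.105728 + 3.898950) = 1.51·14.753834 = 22.278290 m
RSR: p² = 2 + d² − 2cos(α−β) + 2d(sin β − sin α) = 9.800887; p = √p² = 3.130637; φ = atan2(cos α − cos β, d − sin α + sin β) = 0.338406 rad; t = (α − φ) mod 2π = 1.024570 rad, q = (φ − β) mod 2π = 2.893694 rad → L = 1.51·(1.024570 + 3.130637 + 2.893694) = 1.51·7.048901 = 10.643840 m
LSR: p² = d² − 2 + 2cos(α−β) + 2d(sin α + sin β) = 20.501288; p = √p² = 4.527835; φ = atan2(−cos α − cos β, d + sin α + sin β) − atan2(−2, p) = 0.542883 rad; t = (φ − α) mod 2π = 5.463093 rad, q = (φ − β) mod 2π = 3.098172 rad → L = 1.51·(5.463093 + 4.527835 + 3.098172) = 1.51·13.089099 = 19.764540 m
RSL: p² = d² − 2 + 2cos(α−β) − 2d(sin α + sin β) = 12.873507; p = √p² = 3.587967; φ = atan2(cos α + cos β, d − sin α − sin β) − atan2(2, p) = -0.661676 rad; t = (α − φ) mod 2π = 2.024651 rad, q = (β − φ) mod 2π = 4.389572 rad → L = 1.51·(2.024651 + 3.587967 + 4.389572) = 1.51·10.002191 = 15.103308 m
RLR: c = (6 − d² + 2cos(α−β) + 2d(sin α − sin β))/8 = -0.225111; p = 2π − arccos c = 4.485332 rad; φ = atan2(cos α − cos β, d − sin α + sin β) = 0.338406 rad; t = (α − φ + p/2) mod 2π = 3.267236 rad, q = (α − β − t + p) mod 2π = 5.136360 rad → L = 1.51·(3.267236 + 4.485332 + 5.136360) = 1.51·12.888929 = 19.462282 m
LRL: c = (6 − d² + 2cos(α−β) − 2d(sin α − sin β))/8 = -3.659989, |c| > 1 → infeasible
Shortest: RSR with L = 10.643840 m ≈ 10.6438 m
Convert RSR to answer units (arcs ×180/π): t = 1.024570·180/π = 58.7035°, p = ρ·p = 1.51·3.130637 = 4.7273 m, q = 2.893694·180/π = 165.7965°, L = 10.6438 m.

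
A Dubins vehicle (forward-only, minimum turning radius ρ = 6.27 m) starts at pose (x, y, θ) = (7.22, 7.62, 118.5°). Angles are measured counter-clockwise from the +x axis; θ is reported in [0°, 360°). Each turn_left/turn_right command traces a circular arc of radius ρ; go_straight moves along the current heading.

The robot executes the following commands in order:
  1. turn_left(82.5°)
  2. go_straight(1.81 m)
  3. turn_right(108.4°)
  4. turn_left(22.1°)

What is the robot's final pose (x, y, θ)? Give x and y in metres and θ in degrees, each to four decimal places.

(-11.3046, 17.7378, 114.7000°)

set_pose: (x, y, θ) = (7.2200, 7.6200, 118.5000°), ρ = 6.27
turn_left(82.5°): centre at ρ to the left, rotate +82.5° → (-0.5372, 10.4818, 201.0000°)
go_straight(1.81): x += 1.81·cos θ, y += 1.81·sin θ → (-2.2269, 9.8331, 201.0000°)
turn_right(108.4°): centre at ρ to the right, rotate −108.4° → (-10.7374, 15.4022, 92.6000°)
turn_left(22.1°): centre at ρ to the left, rotate +22.1° → (-11.3046, 17.7378, 114.7000°)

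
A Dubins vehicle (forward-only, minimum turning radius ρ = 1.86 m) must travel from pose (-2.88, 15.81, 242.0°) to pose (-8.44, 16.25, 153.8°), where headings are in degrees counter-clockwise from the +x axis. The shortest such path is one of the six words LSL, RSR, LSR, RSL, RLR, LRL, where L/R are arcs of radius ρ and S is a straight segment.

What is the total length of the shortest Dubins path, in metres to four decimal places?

Let ψ = atan2(Δy, Δx) = atan2(0.44, -5.56) = 175.4752° be the start→goal bearing.
Normalize: d = |goal − start| / ρ = 5.577383/1.86 = 2.998593, α = (θ_start − ψ) mod 360° = 66.5248° = 1.161076 rad, β = (θ_goal − ψ) mod 360° = 338.3248° = 5.904881 rad.
Common terms: sin α = 0.917232, cos α = 0.398353, sin β = -0.369345, cos β = 0.929292, cos(α−β) = 0.031411, d² = 8.991560. Work in radians in the unit-radius frame; every candidate has L = ρ·(t + p + q).
LSL: p² = 2 + d² − 2cos(α−β) + 2d(sin α − sin β) = 18.644582; p = √p² = 4.317937; φ = atan2(cos β − cos α, d + sin α − sin β) = 0.123273 rad; t = (φ − α) mod 2π = 5.245382 rad, q = (β − φ) mod 2π = 5.781608 rad → L = 1.86·(5.245382 + 4.317937 + 5.781608) = 1.86·15.344927 = 28.541565 m
RSR: p² = 2 + d² − 2cos(α−β) + 2d(sin β − sin α) = 3.212894; p = √p² = 1.792455; φ = atan2(cos α − cos β, d − sin α + sin β) = -0.300720 rad; t = (α − φ) mod 2π = 1.461796 rad, q = (φ − β) mod 2π = 0.077584 rad → L = 1.86·(1.461796 + 1.792455 + 0.077584) = 1.86·3.331835 = 6.197213 m
LSR: p² = d² − 2 + 2cos(α−β) + 2d(sin α + sin β) = 10.340163; p = √p² = 3.215612; φ = atan2(−cos α − cos β, d + sin α + sin β) − atan2(−2, p) = 0.198209 rad; t = (φ − α) mod 2π = 5.320318 rad, q = (φ − β) mod 2π = 0.576513 rad → L = 1.86·(5.320318 + 3.215612 + 0.576513) = 1.86·9.112443 = 16.949144 m
RSL: p² = d² − 2 + 2cos(α−β) − 2d(sin α + sin β) = 3.768599; p = √p² = 1.941288; φ = atan2(cos α + cos β, d − sin α − sin β) − atan2(2, p) = -0.303814 rad; t = (α − φ) mod 2π = 1.464891 rad, q = (β − φ) mod 2π = 6.208696 rad → L = 1.86·(1.464891 + 1.941288 + 6.208696) = 1.86·9.614874 = 17.883666 m
RLR: c = (6 − d² + 2cos(α−β) + 2d(sin α − sin β))/8 = 0.598388; p = 2π − arccos c = 5.353877 rad; φ = atan2(cos α − cos β, d − sin α + sin β) = -0.300720 rad; t = (α − φ + p/2) mod 2π = 4.138735 rad, q = (α − β − t + p) mod 2π = 2.754522 rad → L = 1.86·(4.138735 + 5.353877 + 2.754522) = 1.86·12.247134 = 22.779670 m
LRL: c = (6 − d² + 2cos(α−β) − 2d(sin α − sin β))/8 = -1.330573, |c| > 1 → infeasible
Shortest: RSR with L = 6.197213 m ≈ 6.1972 m

6.1972 m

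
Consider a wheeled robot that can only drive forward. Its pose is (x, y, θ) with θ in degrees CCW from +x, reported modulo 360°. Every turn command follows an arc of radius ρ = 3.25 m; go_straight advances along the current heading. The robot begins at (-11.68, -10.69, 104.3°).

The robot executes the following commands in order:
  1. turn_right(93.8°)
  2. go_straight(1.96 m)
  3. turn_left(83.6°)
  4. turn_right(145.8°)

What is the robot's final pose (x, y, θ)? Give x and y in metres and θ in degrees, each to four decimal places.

set_pose: (x, y, θ) = (-11.6800, -10.6900, 104.3000°), ρ = 3.25
turn_right(93.8°): centre at ρ to the right, rotate −93.8° → (-9.1230, -6.6917, 10.5000°)
go_straight(1.96): x += 1.96·cos θ, y += 1.96·sin θ → (-7.1958, -6.3345, 10.5000°)
turn_left(83.6°): centre at ρ to the left, rotate +83.6° → (-4.5464, -2.9065, 94.1000°)
turn_right(145.8°): centre at ρ to the right, rotate −145.8° → (1.2458, -0.6599, -51.7000° ≡ 308.3000°)

(1.2458, -0.6599, 308.3000°)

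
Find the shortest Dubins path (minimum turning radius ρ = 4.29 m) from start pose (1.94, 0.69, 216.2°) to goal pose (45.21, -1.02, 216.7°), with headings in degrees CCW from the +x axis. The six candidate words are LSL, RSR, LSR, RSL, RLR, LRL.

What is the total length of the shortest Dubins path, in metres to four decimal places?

62.1396 m

Let ψ = atan2(Δy, Δx) = atan2(-1.71, 43.27) = -2.2631° be the start→goal bearing.
Normalize: d = |goal − start| / ρ = 43.303776/4.29 = 10.094120, α = (θ_start − ψ) mod 360° = 218.4631° = 3.812901 rad, β = (θ_goal − ψ) mod 360° = 218.9631° = 3.821627 rad.
Common terms: sin α = -0.622011, cos α = -0.783009, sin β = -0.628820, cos β = -0.777551, cos(α−β) = 0.999962, d² = 101.891263. Work in radians in the unit-radius frame; every candidate has L = ρ·(t + p + q).
LSL: p² = 2 + d² − 2cos(α−β) + 2d(sin α − sin β) = 102.028807; p = √p² = 10.100931; φ = atan2(cos β − cos α, d + sin α − sin β) = 0.000540 rad; t = (φ − α) mod 2π = 2.470825 rad, q = (β − φ) mod 2π = 3.821087 rad → L = 4.29·(2.470825 + 10.100931 + 3.821087) = 4.29·16.392843 = 70.325296 m
RSR: p² = 2 + d² − 2cos(α−β) + 2d(sin β − sin α) = 101.753872; p = √p² = 10.087312; φ = atan2(cos α − cos β, d − sin α + sin β) = -0.000541 rad; t = (α − φ) mod 2π = 3.813442 rad, q = (φ − β) mod 2π = 2.461017 rad → L = 4.29·(3.813442 + 10.087312 + 2.461017) = 4.29·16.361771 = 70.191998 m
LSR: p² = d² − 2 + 2cos(α−β) + 2d(sin α + sin β) = 76.639119; p = √p² = 8.754377; φ = atan2(−cos α − cos β, d + sin α + sin β) − atan2(−2, p) = 0.399272 rad; t = (φ − α) mod 2π = 2.869557 rad, q = (φ − β) mod 2π = 2.860831 rad → L = 4.29·(2.869557 + 8.754377 + 2.860831) = 4.29·14.484765 = 62.139641 m
RSL: p² = d² − 2 + 2cos(α−β) − 2d(sin α + sin β) = 127.143255; p = √p² = 11.275782; φ = atan2(cos α + cos β, d − sin α − sin β) − atan2(2, p) = -0.312243 rad; t = (α − φ) mod 2π = 4.125144 rad, q = (β − φ) mod 2π = 4.133870 rad → L = 4.29·(4.125144 + 11.275782 + 4.133870) = 4.29·19.534796 = 83.804274 m
RLR: c = (6 − d² + 2cos(α−β) + 2d(sin α − sin β))/8 = -11.719234, |c| > 1 → infeasible
LRL: c = (6 − d² + 2cos(α−β) − 2d(sin α − sin β))/8 = -11.753601, |c| > 1 → infeasible
Shortest: LSR with L = 62.139641 m ≈ 62.1396 m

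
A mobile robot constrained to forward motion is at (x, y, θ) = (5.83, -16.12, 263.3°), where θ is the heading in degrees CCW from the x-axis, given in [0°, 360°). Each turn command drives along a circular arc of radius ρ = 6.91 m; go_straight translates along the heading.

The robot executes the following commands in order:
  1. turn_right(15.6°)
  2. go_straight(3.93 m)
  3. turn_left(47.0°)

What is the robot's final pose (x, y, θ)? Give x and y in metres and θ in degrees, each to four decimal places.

(3.9845, -27.0814, 294.7000°)

set_pose: (x, y, θ) = (5.8300, -16.1200, 263.3000°), ρ = 6.91
turn_right(15.6°): centre at ρ to the right, rotate −15.6° → (5.3604, -17.9358, 247.7000°)
go_straight(3.93): x += 3.93·cos θ, y += 3.93·sin θ → (3.8691, -21.5719, 247.7000°)
turn_left(47.0°): centre at ρ to the left, rotate +47.0° → (3.9845, -27.0814, 294.7000°)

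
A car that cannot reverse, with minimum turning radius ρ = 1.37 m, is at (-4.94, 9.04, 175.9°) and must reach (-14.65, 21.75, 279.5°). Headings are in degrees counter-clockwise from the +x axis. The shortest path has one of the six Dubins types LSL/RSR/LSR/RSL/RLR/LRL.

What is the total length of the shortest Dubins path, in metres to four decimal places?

19.4492 m

Let ψ = atan2(Δy, Δx) = atan2(12.71, -9.71) = 127.3786° be the start→goal bearing.
Normalize: d = |goal − start| / ρ = 15.994630/1.37 = 11.674913, α = (θ_start − ψ) mod 360° = 48.5214° = 0.846859 rad, β = (θ_goal − ψ) mod 360° = 152.1214° = 2.655020 rad.
Common terms: sin α = 0.749203, cos α = 0.662340, sin β = 0.467599, cos β = -0.883941, cos(α−β) = -0.235142, d² = 136.303586. Work in radians in the unit-radius frame; every candidate has L = ρ·(t + p + q).
LSL: p² = 2 + d² − 2cos(α−β) + 2d(sin α − sin β) = 145.349277; p = √p² = 12.056089; φ = atan2(cos β − cos α, d + sin α − sin β) = -0.128611 rad; t = (φ − α) mod 2π = 5.307715 rad, q = (β − φ) mod 2π = 2.783631 rad → L = 1.37·(5.307715 + 12.056089 + 2.783631) = 1.37·20.147435 = 27.601986 m
RSR: p² = 2 + d² − 2cos(α−β) + 2d(sin β − sin α) = 132.198463; p = √p² = 11.497759; φ = atan2(cos α − cos β, d − sin α + sin β) = 0.134894 rad; t = (α − φ) mod 2π = 0.711965 rad, q = (φ − β) mod 2π = 3.763060 rad → L = 1.37·(0.711965 + 11.497759 + 3.763060) = 1.37·15.972783 = 21.882713 m
LSR: p² = d² − 2 + 2cos(α−β) + 2d(sin α + sin β) = 162.245433; p = √p² = 12.737560; φ = atan2(−cos α − cos β, d + sin α + sin β) − atan2(−2, p) = 0.172932 rad; t = (φ − α) mod 2π = 5.609259 rad, q = (φ − β) mod 2π = 3.801098 rad → L = 1.37·(5.609259 + 12.737560 + 3.801098) = 1.37·22.147916 = 30.342645 m
RSL: p² = d² − 2 + 2cos(α−β) − 2d(sin α + sin β) = 105.421170; p = √p² = 10.267481; φ = atan2(cos α + cos β, d − sin α − sin β) − atan2(2, p) = -0.213567 rad; t = (α − φ) mod 2π = 1.060426 rad, q = (β − φ) mod 2π = 2.868587 rad → L = 1.37·(1.060426 + 10.267481 + 2.868587) = 1.37·14.196493 = 19.449196 m
RLR: c = (6 − d² + 2cos(α−β) + 2d(sin α − sin β))/8 = -15.524808, |c| > 1 → infeasible
LRL: c = (6 − d² + 2cos(α−β) − 2d(sin α − sin β))/8 = -17.168660, |c| > 1 → infeasible
Shortest: RSL with L = 19.449196 m ≈ 19.4492 m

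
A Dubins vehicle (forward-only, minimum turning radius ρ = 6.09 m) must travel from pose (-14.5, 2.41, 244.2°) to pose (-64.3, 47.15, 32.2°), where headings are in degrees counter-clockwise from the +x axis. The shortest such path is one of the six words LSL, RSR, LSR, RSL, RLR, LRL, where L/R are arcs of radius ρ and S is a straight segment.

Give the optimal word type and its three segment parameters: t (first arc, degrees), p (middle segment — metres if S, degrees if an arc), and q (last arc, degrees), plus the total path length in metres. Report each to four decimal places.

RSR: t = 106.1652°, p = 55.2374 m, q = 105.8348°, L = 77.7710 m

Let ψ = atan2(Δy, Δx) = atan2(44.74, -49.80) = 138.0637° be the start→goal bearing.
Normalize: d = |goal − start| / ρ = 66.945557/6.09 = 10.992702, α = (θ_start − ψ) mod 360° = 106.1363° = 1.852428 rad, β = (θ_goal − ψ) mod 360° = 254.1363° = 4.435516 rad.
Common terms: sin α = 0.960603, cos α = -0.277924, sin β = -0.961915, cos β = -0.273350, cos(α−β) = -0.848048, d² = 120.839504. Work in radians in the unit-radius frame; every candidate has L = ρ·(t + p + q).
LSL: p² = 2 + d² − 2cos(α−β) + 2d(sin α − sin β) = 166.802935; p = √p² = 12.915221; φ = atan2(cos β − cos α, d + sin α − sin β) = 0.000354 rad; t = (φ − α) mod 2π = 4.431111 rad, q = (β − φ) mod 2π = 4.435161 rad → L = 6.09·(4.431111 + 12.915221 + 4.435161) = 6.09·21.781494 = 132.649296 m
RSR: p² = 2 + d² − 2cos(α−β) + 2d(sin β − sin α) = 82.268265; p = √p² = 9.070185; φ = atan2(cos α − cos β, d − sin α + sin β) = -0.000504 rad; t = (α − φ) mod 2π = 1.852933 rad, q = (φ − β) mod 2π = 1.847165 rad → L = 6.09·(1.852933 + 9.070185 + 1.847165) = 6.09·12.770284 = 77.771027 m
LSR: p² = d² − 2 + 2cos(α−β) + 2d(sin α + sin β) = 117.114571; p = √p² = 10.821949; φ = atan2(−cos α − cos β, d + sin α + sin β) − atan2(−2, p) = 0.232861 rad; t = (φ − α) mod 2π = 4.663618 rad, q = (φ − β) mod 2π = 2.080530 rad → L = 6.09·(4.663618 + 10.821949 + 2.080530) = 6.09·17.566097 = 106.977529 m
RSL: p² = d² − 2 + 2cos(α−β) − 2d(sin α + sin β) = 117.172244; p = √p² = 10.824613; φ = atan2(cos α + cos β, d − sin α − sin β) − atan2(2, p) = -0.232805 rad; t = (α − φ) mod 2π = 2.085233 rad, q = (β − φ) mod 2π = 4.668320 rad → L = 6.09·(2.085233 + 10.824613 + 4.668320) = 6.09·17.578166 = 107.051032 m
RLR: c = (6 − d² + 2cos(α−β) + 2d(sin α − sin β))/8 = -9.283533, |c| > 1 → infeasible
LRL: c = (6 − d² + 2cos(α−β) − 2d(sin α − sin β))/8 = -19.850367, |c| > 1 → infeasible
Shortest: RSR with L = 77.771027 m ≈ 77.7710 m
Convert RSR to answer units (arcs ×180/π): t = 1.852933·180/π = 106.1652°, p = ρ·p = 6.09·9.070185 = 55.2374 m, q = 1.847165·180/π = 105.8348°, L = 77.7710 m.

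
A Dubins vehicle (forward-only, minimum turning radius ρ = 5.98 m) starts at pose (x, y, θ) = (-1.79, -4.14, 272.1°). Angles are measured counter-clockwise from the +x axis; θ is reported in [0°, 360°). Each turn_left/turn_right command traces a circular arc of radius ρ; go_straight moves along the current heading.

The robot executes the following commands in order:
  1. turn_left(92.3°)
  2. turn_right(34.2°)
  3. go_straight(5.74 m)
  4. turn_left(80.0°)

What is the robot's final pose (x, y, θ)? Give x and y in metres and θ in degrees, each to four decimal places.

(20.6227, -12.1476, 50.2000°)

set_pose: (x, y, θ) = (-1.7900, -4.1400, 272.1000°), ρ = 5.98
turn_left(92.3°): centre at ρ to the left, rotate +92.3° → (4.6448, -9.8832, 364.4000° ≡ 4.4000°)
turn_right(34.2°): centre at ρ to the right, rotate −34.2° → (8.0754, -10.6564, -29.8000° ≡ 330.2000°)
go_straight(5.74): x += 5.74·cos θ, y += 5.74·sin θ → (13.0564, -13.5090, 330.2000°)
turn_left(80.0°): centre at ρ to the left, rotate +80.0° → (20.6227, -12.1476, 410.2000° ≡ 50.2000°)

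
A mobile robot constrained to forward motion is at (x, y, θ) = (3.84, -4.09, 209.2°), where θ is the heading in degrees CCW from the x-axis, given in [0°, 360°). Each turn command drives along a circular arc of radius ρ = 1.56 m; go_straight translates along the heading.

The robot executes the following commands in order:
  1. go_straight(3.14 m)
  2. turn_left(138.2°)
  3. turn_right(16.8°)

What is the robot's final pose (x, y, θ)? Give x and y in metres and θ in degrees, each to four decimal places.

set_pose: (x, y, θ) = (3.8400, -4.0900, 209.2000°), ρ = 1.56
go_straight(3.14): x += 3.14·cos θ, y += 3.14·sin θ → (1.0990, -5.6219, 209.2000°)
turn_left(138.2°): centre at ρ to the left, rotate +138.2° → (1.5198, -8.5061, 347.4000°)
turn_right(16.8°): centre at ρ to the right, rotate −16.8° → (1.9453, -8.6694, 330.6000°)

(1.9453, -8.6694, 330.6000°)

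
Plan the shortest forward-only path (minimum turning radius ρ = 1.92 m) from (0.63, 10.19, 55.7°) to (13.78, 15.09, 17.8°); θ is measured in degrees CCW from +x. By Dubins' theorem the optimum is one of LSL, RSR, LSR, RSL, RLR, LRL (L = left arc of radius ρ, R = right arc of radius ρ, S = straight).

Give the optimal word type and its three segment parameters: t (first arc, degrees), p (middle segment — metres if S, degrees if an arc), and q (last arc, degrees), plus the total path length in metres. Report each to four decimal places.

Let ψ = atan2(Δy, Δx) = atan2(4.90, 13.15) = 20.4366° be the start→goal bearing.
Normalize: d = |goal − start| / ρ = 14.033264/1.92 = 7.308992, α = (θ_start − ψ) mod 360° = 35.2634° = 0.615463 rad, β = (θ_goal − ψ) mod 360° = 357.3634° = 6.237168 rad.
Common terms: sin α = 0.577336, cos α = 0.816506, sin β = -0.046001, cos β = 0.998941, cos(α−β) = 0.789084, d² = 53.421360. Work in radians in the unit-radius frame; every candidate has L = ρ·(t + p + q).
LSL: p² = 2 + d² − 2cos(α−β) + 2d(sin α − sin β) = 62.955124; p = √p² = 7.934427; φ = atan2(cos β − cos α, d + sin α − sin β) = 0.022995 rad; t = (φ − α) mod 2π = 5.690717 rad, q = (β − φ) mod 2π = 6.214173 rad → L = 1.92·(5.690717 + 7.934427 + 6.214173) = 1.92·19.839317 = 38.091489 m
RSR: p² = 2 + d² − 2cos(α−β) + 2d(sin β − sin α) = 44.731258; p = √p² = 6.688143; φ = atan2(cos α − cos β, d − sin α + sin β) = -0.027281 rad; t = (α − φ) mod 2π = 0.642744 rad, q = (φ − β) mod 2π = 0.018736 rad → L = 1.92·(0.642744 + 6.688143 + 0.018736) = 1.92·7.349623 = 14.111276 m
LSR: p² = d² − 2 + 2cos(α−β) + 2d(sin α + sin β) = 60.766584; p = √p² = 7.795292; φ = atan2(−cos α − cos β, d + sin α + sin β) − atan2(−2, p) = 0.023606 rad; t = (φ − α) mod 2π = 5.691328 rad, q = (φ − β) mod 2π = 0.069623 rad → L = 1.92·(5.691328 + 7.795292 + 0.069623) = 1.92·13.556243 = 26.027987 m
RSL: p² = d² − 2 + 2cos(α−β) − 2d(sin α + sin β) = 45.232471; p = √p² = 6.725509; φ = atan2(cos α + cos β, d − sin α − sin β) − atan2(2, p) = -0.027333 rad; t = (α − φ) mod 2π = 0.642796 rad, q = (β − φ) mod 2π = 6.264501 rad → L = 1.92·(0.642796 + 6.725509 + 6.264501) = 1.92·13.632806 = 26.174988 m
RLR: c = (6 − d² + 2cos(α−β) + 2d(sin α − sin β))/8 = -4.591407, |c| > 1 → infeasible
LRL: c = (6 − d² + 2cos(α−β) − 2d(sin α − sin β))/8 = -6.869391, |c| > 1 → infeasible
Shortest: RSR with L = 14.111276 m ≈ 14.1113 m
Convert RSR to answer units (arcs ×180/π): t = 0.642744·180/π = 36.8265°, p = ρ·p = 1.92·6.688143 = 12.8412 m, q = 0.018736·180/π = 1.0735°, L = 14.1113 m.

RSR: t = 36.8265°, p = 12.8412 m, q = 1.0735°, L = 14.1113 m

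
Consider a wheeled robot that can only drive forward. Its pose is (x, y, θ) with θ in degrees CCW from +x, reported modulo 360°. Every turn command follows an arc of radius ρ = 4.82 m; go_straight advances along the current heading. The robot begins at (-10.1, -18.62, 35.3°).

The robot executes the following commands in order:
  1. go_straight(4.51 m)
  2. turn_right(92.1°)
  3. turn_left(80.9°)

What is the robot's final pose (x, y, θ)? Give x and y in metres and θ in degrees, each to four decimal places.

(6.4006, -19.0690, 24.1000°)

set_pose: (x, y, θ) = (-10.1000, -18.6200, 35.3000°), ρ = 4.82
go_straight(4.51): x += 4.51·cos θ, y += 4.51·sin θ → (-6.4192, -16.0139, 35.3000°)
turn_right(92.1°): centre at ρ to the right, rotate −92.1° → (0.3993, -17.3084, -56.8000° ≡ 303.2000°)
turn_left(80.9°): centre at ρ to the left, rotate +80.9° → (6.4006, -19.0690, 384.1000° ≡ 24.1000°)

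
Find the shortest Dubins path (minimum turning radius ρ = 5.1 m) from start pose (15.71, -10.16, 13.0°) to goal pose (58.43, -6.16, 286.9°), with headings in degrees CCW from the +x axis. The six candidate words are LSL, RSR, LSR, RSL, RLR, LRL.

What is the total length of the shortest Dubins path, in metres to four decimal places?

45.1129 m

Let ψ = atan2(Δy, Δx) = atan2(4.00, 42.72) = 5.3492° be the start→goal bearing.
Normalize: d = |goal − start| / ρ = 42.906857/5.1 = 8.413109, α = (θ_start − ψ) mod 360° = 7.6508° = 0.133532 rad, β = (θ_goal − ψ) mod 360° = 281.5508° = 4.913989 rad.
Common terms: sin α = 0.133136, cos α = 0.991098, sin β = -0.979747, cos β = 0.200237, cos(α−β) = 0.068015, d² = 70.780408. Work in radians in the unit-radius frame; every candidate has L = ρ·(t + p + q).
LSL: p² = 2 + d² − 2cos(α−β) + 2d(sin α − sin β) = 91.369990; p = √p² = 9.558765; φ = atan2(cos β − cos α, d + sin α − sin β) = -0.082831 rad; t = (φ − α) mod 2π = 6.066822 rad, q = (β − φ) mod 2π = 4.996820 rad → L = 5.1·(6.066822 + 9.558765 + 4.996820) = 5.1·20.622407 = 105.174277 m
RSR: p² = 2 + d² − 2cos(α−β) + 2d(sin β − sin α) = 53.918764; p = √p² = 7.342940; φ = atan2(cos α − cos β, d − sin α + sin β) = 0.107913 rad; t = (α − φ) mod 2π = 0.025619 rad, q = (φ − β) mod 2π = 1.477109 rad → L = 5.1·(0.025619 + 7.342940 + 1.477109) = 5.1·8.845668 = 45.112908 m
LSR: p² = d² − 2 + 2cos(α−β) + 2d(sin α + sin β) = 54.671161; p = √p² = 7.393995; φ = atan2(−cos α − cos β, d + sin α + sin β) − atan2(−2, p) = 0.108002 rad; t = (φ − α) mod 2π = 6.257655 rad, q = (φ − β) mod 2π = 1.477198 rad → L = 5.1·(6.257655 + 7.393995 + 1.477198) = 5.1·15.128848 = 77.157124 m
RSL: p² = d² − 2 + 2cos(α−β) − 2d(sin α + sin β) = 83.161715; p = √p² = 9.119305; φ = atan2(cos α + cos β, d − sin α − sin β) − atan2(2, p) = -0.087942 rad; t = (α − φ) mod 2π = 0.221474 rad, q = (β − φ) mod 2π = 5.001931 rad → L = 5.1·(0.221474 + 9.119305 + 5.001931) = 5.1·14.342709 = 73.147818 m
RLR: c = (6 − d² + 2cos(α−β) + 2d(sin α − sin β))/8 = -5.739845, |c| > 1 → infeasible
LRL: c = (6 − d² + 2cos(α−β) − 2d(sin α − sin β))/8 = -10.421249, |c| > 1 → infeasible
Shortest: RSR with L = 45.112908 m ≈ 45.1129 m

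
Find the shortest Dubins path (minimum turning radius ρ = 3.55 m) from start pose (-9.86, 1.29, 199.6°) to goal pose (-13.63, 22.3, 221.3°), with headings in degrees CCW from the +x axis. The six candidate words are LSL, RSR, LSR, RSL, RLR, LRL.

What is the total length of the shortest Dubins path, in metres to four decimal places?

31.5287 m

Let ψ = atan2(Δy, Δx) = atan2(21.01, -3.77) = 100.1728° be the start→goal bearing.
Normalize: d = |goal − start| / ρ = 21.345562/3.55 = 6.012834, α = (θ_start − ψ) mod 360° = 99.4272° = 1.735332 rad, β = (θ_goal − ψ) mod 360° = 121.1272° = 2.114068 rad.
Common terms: sin α = 0.986495, cos α = -0.163794, sin β = 0.856022, cos β = -0.516940, cos(α−β) = 0.929133, d² = 36.154176. Work in radians in the unit-radius frame; every candidate has L = ρ·(t + p + q).
LSL: p² = 2 + d² − 2cos(α−β) + 2d(sin α − sin β) = 37.864932; p = √p² = 6.153449; φ = atan2(cos β − cos α, d + sin α − sin β) = -0.057421 rad; t = (φ − α) mod 2π = 4.490432 rad, q = (β − φ) mod 2π = 2.171490 rad → L = 3.55·(4.490432 + 6.153449 + 2.171490) = 3.55·12.815371 = 45.494566 m
RSR: p² = 2 + d² − 2cos(α−β) + 2d(sin β − sin α) = 34.726889; p = √p² = 5.892952; φ = atan2(cos α − cos β, d − sin α + sin β) = 0.059963 rad; t = (α − φ) mod 2π = 1.675369 rad, q = (φ − β) mod 2π = 4.229080 rad → L = 3.55·(1.675369 + 5.892952 + 4.229080) = 3.55·11.797401 = 41.880775 m
LSR: p² = d² − 2 + 2cos(α−β) + 2d(sin α + sin β) = 58.169931; p = √p² = 7.626921; φ = atan2(−cos α − cos β, d + sin α + sin β) − atan2(−2, p) = 0.342897 rad; t = (φ − α) mod 2π = 4.890751 rad, q = (φ − β) mod 2π = 4.512014 rad → L = 3.55·(4.890751 + 7.626921 + 4.512014) = 3.55·17.029687 = 60.455387 m
RSL: p² = d² − 2 + 2cos(α−β) − 2d(sin α + sin β) = 13.854951; p = √p² = 3.722224; φ = atan2(cos α + cos β, d − sin α − sin β) − atan2(2, p) = -0.654857 rad; t = (α − φ) mod 2π = 2.390189 rad, q = (β − φ) mod 2π = 2.768925 rad → L = 3.55·(2.390189 + 3.722224 + 2.768925) = 3.55·8.881338 = 31.528750 m
RLR: c = (6 − d² + 2cos(α−β) + 2d(sin α − sin β))/8 = -3.340861, |c| > 1 → infeasible
LRL: c = (6 − d² + 2cos(α−β) − 2d(sin α − sin β))/8 = -3.733117, |c| > 1 → infeasible
Shortest: RSL with L = 31.528750 m ≈ 31.5287 m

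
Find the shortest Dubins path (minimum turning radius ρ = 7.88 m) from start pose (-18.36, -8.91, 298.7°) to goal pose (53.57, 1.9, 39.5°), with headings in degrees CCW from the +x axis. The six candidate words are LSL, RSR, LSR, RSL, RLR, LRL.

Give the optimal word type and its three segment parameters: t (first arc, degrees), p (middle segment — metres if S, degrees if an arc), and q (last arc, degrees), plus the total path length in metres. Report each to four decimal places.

Let ψ = atan2(Δy, Δx) = atan2(10.81, 71.93) = 8.5467° be the start→goal bearing.
Normalize: d = |goal − start| / ρ = 72.737755/7.88 = 9.230680, α = (θ_start − ψ) mod 360° = 290.1533° = 5.064130 rad, β = (θ_goal − ψ) mod 360° = 30.9533° = 0.540236 rad.
Common terms: sin α = -0.938774, cos α = 0.344533, sin β = 0.514339, cos β = 0.857587, cos(α−β) = -0.187381, d² = 85.205445. Work in radians in the unit-radius frame; every candidate has L = ρ·(t + p + q).
LSL: p² = 2 + d² − 2cos(α−β) + 2d(sin α − sin β) = 60.753765; p = √p² = 7.794470; φ = atan2(cos β − cos α, d + sin α − sin β) = 0.065871 rad; t = (φ − α) mod 2π = 1.284926 rad, q = (β − φ) mod 2π = 0.474366 rad → L = 7.88·(1.284926 + 7.794470 + 0.474366) = 7.88·9.553762 = 75.283645 m
RSR: p² = 2 + d² − 2cos(α−β) + 2d(sin β − sin α) = 114.406651; p = √p² = 10.696104; φ = atan2(cos α − cos β, d − sin α + sin β) = -0.047985 rad; t = (α − φ) mod 2π = 5.112115 rad, q = (φ − β) mod 2π = 5.694964 rad → L = 7.88·(5.112115 + 10.696104 + 5.694964) = 7.88·21.503183 = 169.445084 m
LSR: p² = d² − 2 + 2cos(α−β) + 2d(sin α + sin β) = 74.995024; p = √p² = 8.659967; φ = atan2(−cos α − cos β, d + sin α + sin β) − atan2(−2, p) = 0.091299 rad; t = (φ − α) mod 2π = 1.310355 rad, q = (φ − β) mod 2π = 5.834248 rad → L = 7.88·(1.310355 + 8.659967 + 5.834248) = 7.88·15.804570 = 124.540009 m
RSL: p² = d² − 2 + 2cos(α−β) − 2d(sin α + sin β) = 90.666341; p = √p² = 9.521887; φ = atan2(cos α + cos β, d − sin α − sin β) − atan2(2, p) = -0.083164 rad; t = (α − φ) mod 2π = 5.147294 rad, q = (β − φ) mod 2π = 0.623401 rad → L = 7.88·(5.147294 + 9.521887 + 0.623401) = 7.88·15.292582 = 120.505547 m
RLR: c = (6 − d² + 2cos(α−β) + 2d(sin α − sin β))/8 = -13.300831, |c| > 1 → infeasible
LRL: c = (6 − d² + 2cos(α−β) − 2d(sin α − sin β))/8 = -6.594221, |c| > 1 → infeasible
Shortest: LSL with L = 75.283645 m ≈ 75.2836 m
Convert LSL to answer units (arcs ×180/π): t = 1.284926·180/π = 73.6208°, p = ρ·p = 7.88·7.794470 = 61.4204 m, q = 0.474366·180/π = 27.1792°, L = 75.2836 m.

LSL: t = 73.6208°, p = 61.4204 m, q = 27.1792°, L = 75.2836 m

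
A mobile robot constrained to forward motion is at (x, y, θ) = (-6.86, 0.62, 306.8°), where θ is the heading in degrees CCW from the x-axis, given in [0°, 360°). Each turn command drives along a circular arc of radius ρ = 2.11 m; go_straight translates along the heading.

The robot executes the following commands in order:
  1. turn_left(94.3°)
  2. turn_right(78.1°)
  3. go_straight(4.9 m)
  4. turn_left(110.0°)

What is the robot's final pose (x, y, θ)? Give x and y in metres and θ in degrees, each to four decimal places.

set_pose: (x, y, θ) = (-6.8600, 0.6200, 306.8000°), ρ = 2.11
turn_left(94.3°): centre at ρ to the left, rotate +94.3° → (-3.7834, 0.2939, 401.1000° ≡ 41.1000°)
turn_right(78.1°): centre at ρ to the right, rotate −78.1° → (-1.1265, 0.3890, -37.0000° ≡ 323.0000°)
go_straight(4.9): x += 4.9·cos θ, y += 4.9·sin θ → (2.7868, -2.5599, 323.0000°)
turn_left(110.0°): centre at ρ to the left, rotate +110.0° → (6.0744, -1.4917, 433.0000° ≡ 73.0000°)

(6.0744, -1.4917, 73.0000°)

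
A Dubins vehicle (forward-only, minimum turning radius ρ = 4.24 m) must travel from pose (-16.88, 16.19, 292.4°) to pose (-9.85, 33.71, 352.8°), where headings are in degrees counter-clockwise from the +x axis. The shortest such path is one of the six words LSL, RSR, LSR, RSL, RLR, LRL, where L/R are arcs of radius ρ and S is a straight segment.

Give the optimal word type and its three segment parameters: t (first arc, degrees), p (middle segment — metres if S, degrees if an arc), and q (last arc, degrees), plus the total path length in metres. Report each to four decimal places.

LSR: t = 190.2362°, p = 8.4602 m, q = 129.8362°, L = 32.1462 m

Let ψ = atan2(Δy, Δx) = atan2(17.52, 7.03) = 68.1366° be the start→goal bearing.
Normalize: d = |goal − start| / ρ = 18.877799/4.24 = 4.452311, α = (θ_start − ψ) mod 360° = 224.2634° = 3.914135 rad, β = (θ_goal − ψ) mod 360° = 284.6634° = 4.968314 rad.
Common terms: sin α = -0.697958, cos α = -0.716139, sin β = -0.967430, cos β = 0.253140, cos(α−β) = 0.493942, d² = 19.823074. Work in radians in the unit-radius frame; every candidate has L = ρ·(t + p + q).
LSL: p² = 2 + d² − 2cos(α−β) + 2d(sin α − sin β) = 23.234733; p = √p² = 4.820242; φ = atan2(cos β − cos α, d + sin α − sin β) = 0.202466 rad; t = (φ − α) mod 2π = 2.571516 rad, q = (β − φ) mod 2π = 4.765848 rad → L = 4.24·(2.571516 + 4.820242 + 4.765848) = 4.24·12.157606 = 51.548250 m
RSR: p² = 2 + d² − 2cos(α−β) + 2d(sin β − sin α) = 18.435648; p = √p² = 4.293675; φ = atan2(cos α − cos β, d − sin α + sin β) = -0.227708 rad; t = (α − φ) mod 2π = 4.141843 rad, q = (φ − β) mod 2π = 1.087163 rad → L = 4.24·(4.141843 + 4.293675 + 1.087163) = 4.24·9.522682 = 40.376171 m
LSR: p² = d² − 2 + 2cos(α−β) + 2d(sin α + sin β) = 3.981310; p = √p² = 1.995322; φ = atan2(−cos α − cos β, d + sin α + sin β) − atan2(−2, p) = 0.951198 rad; t = (φ − α) mod 2π = 3.320248 rad, q = (φ − β) mod 2π = 2.266070 rad → L = 4.24·(3.320248 + 1.995322 + 2.266070) = 4.24·7.581640 = 32.146154 m
RSL: p² = d² − 2 + 2cos(α−β) − 2d(sin α + sin β) = 33.640606; p = √p² = 5.800052; φ = atan2(cos α + cos β, d − sin α − sin β) − atan2(2, p) = -0.407595 rad; t = (α − φ) mod 2π = 4.321729 rad, q = (β − φ) mod 2π = 5.375908 rad → L = 4.24·(4.321729 + 5.800052 + 5.375908) = 4.24·15.497690 = 65.710205 m
RLR: c = (6 − d² + 2cos(α−β) + 2d(sin α − sin β))/8 = -1.304456, |c| > 1 → infeasible
LRL: c = (6 − d² + 2cos(α−β) − 2d(sin α − sin β))/8 = -1.904342, |c| > 1 → infeasible
Shortest: LSR with L = 32.146154 m ≈ 32.1462 m
Convert LSR to answer units (arcs ×180/π): t = 3.320248·180/π = 190.2362°, p = ρ·p = 4.24·1.995322 = 8.4602 m, q = 2.266070·180/π = 129.8362°, L = 32.1462 m.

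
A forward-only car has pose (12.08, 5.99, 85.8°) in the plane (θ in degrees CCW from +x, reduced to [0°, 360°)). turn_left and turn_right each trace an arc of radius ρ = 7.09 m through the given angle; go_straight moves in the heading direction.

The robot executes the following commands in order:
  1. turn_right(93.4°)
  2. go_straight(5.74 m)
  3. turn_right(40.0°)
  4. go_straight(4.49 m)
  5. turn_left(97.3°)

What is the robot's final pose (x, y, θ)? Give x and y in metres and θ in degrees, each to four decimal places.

(43.7468, 6.3718, 49.7000°)

set_pose: (x, y, θ) = (12.0800, 5.9900, 85.8000°), ρ = 7.09
turn_right(93.4°): centre at ρ to the right, rotate −93.4° → (20.0887, 12.4985, -7.6000° ≡ 352.4000°)
go_straight(5.74): x += 5.74·cos θ, y += 5.74·sin θ → (25.7782, 11.7393, 352.4000°)
turn_right(40.0°): centre at ρ to the right, rotate −40.0° → (30.0762, 9.4924, 312.4000°)
go_straight(4.49): x += 4.49·cos θ, y += 4.49·sin θ → (33.1038, 6.1767, 312.4000°)
turn_left(97.3°): centre at ρ to the left, rotate +97.3° → (43.7468, 6.3718, 409.7000° ≡ 49.7000°)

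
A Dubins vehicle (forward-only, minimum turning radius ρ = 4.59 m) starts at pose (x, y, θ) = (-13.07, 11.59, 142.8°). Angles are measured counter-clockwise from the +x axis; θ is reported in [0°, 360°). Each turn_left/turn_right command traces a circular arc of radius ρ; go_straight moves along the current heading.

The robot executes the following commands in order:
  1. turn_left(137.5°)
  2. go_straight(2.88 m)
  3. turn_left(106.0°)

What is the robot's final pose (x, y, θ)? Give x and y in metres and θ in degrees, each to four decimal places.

set_pose: (x, y, θ) = (-13.0700, 11.5900, 142.8000°), ρ = 4.59
turn_left(137.5°): centre at ρ to the left, rotate +137.5° → (-20.3611, 7.1132, 280.3000°)
go_straight(2.88): x += 2.88·cos θ, y += 2.88·sin θ → (-19.8462, 4.2796, 280.3000°)
turn_left(106.0°): centre at ρ to the left, rotate +106.0° → (-13.2965, 0.9855, 386.3000° ≡ 26.3000°)

(-13.2965, 0.9855, 26.3000°)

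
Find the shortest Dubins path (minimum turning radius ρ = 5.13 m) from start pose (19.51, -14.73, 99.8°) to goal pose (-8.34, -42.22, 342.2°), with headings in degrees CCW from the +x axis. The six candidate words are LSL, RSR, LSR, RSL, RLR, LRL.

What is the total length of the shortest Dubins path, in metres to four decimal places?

Let ψ = atan2(Δy, Δx) = atan2(-27.49, -27.85) = -135.3727° be the start→goal bearing.
Normalize: d = |goal − start| / ρ = 39.132117/5.13 = 7.628093, α = (θ_start − ψ) mod 360° = 235.1727° = 4.104538 rad, β = (θ_goal − ψ) mod 360° = 117.5727° = 2.052031 rad.
Common terms: sin α = -0.820877, cos α = -0.571105, sin β = 0.886424, cos β = -0.462874, cos(α−β) = -0.463296, d² = 58.187803. Work in radians in the unit-radius frame; every candidate has L = ρ·(t + p + q).
LSL: p² = 2 + d² − 2cos(α−β) + 2d(sin α − sin β) = 35.067487; p = √p² = 5.921781; φ = atan2(cos β − cos α, d + sin α − sin β) = 0.018278 rad; t = (φ − α) mod 2π = 2.196925 rad, q = (β − φ) mod 2π = 2.033753 rad → L = 5.13·(2.196925 + 5.921781 + 2.033753) = 5.13·10.152459 = 52.082114 m
RSR: p² = 2 + d² − 2cos(α−β) + 2d(sin β − sin α) = 87.161304; p = √p² = 9.336022; φ = atan2(cos α − cos β, d − sin α + sin β) = -0.011593 rad; t = (α − φ) mod 2π = 4.116131 rad, q = (φ − β) mod 2π = 4.219561 rad → L = 5.13·(4.116131 + 9.336022 + 4.219561) = 5.13·17.671714 = 90.655895 m
LSR: p² = d² − 2 + 2cos(α−β) + 2d(sin α + sin β) = 56.261204; p = √p² = 7.500747; φ = atan2(−cos α − cos β, d + sin α + sin β) − atan2(−2, p) = 0.394171 rad; t = (φ − α) mod 2π = 2.572818 rad, q = (φ − β) mod 2π = 4.625325 rad → L = 5.13·(2.572818 + 7.500747 + 4.625325) = 5.13·14.698890 = 75.405308 m
RSL: p² = d² − 2 + 2cos(α−β) − 2d(sin α + sin β) = 54.261218; p = √p² = 7.366221; φ = atan2(cos α + cos β, d − sin α − sin β) − atan2(2, p) = -0.400999 rad; t = (α − φ) mod 2π = 4.505538 rad, q = (β − φ) mod 2π = 2.453030 rad → L = 5.13·(4.505538 + 7.366221 + 2.453030) = 5.13·14.324790 = 73.486170 m
RLR: c = (6 − d² + 2cos(α−β) + 2d(sin α − sin β))/8 = -9.895163, |c| > 1 → infeasible
LRL: c = (6 − d² + 2cos(α−β) − 2d(sin α − sin β))/8 = -3.383436, |c| > 1 → infeasible
Shortest: LSL with L = 52.082114 m ≈ 52.0821 m

52.0821 m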